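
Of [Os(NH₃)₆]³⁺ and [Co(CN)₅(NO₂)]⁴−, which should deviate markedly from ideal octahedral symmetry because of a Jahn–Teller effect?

[Os(NH₃)₆]³⁺: Summing ligand charges against the +3 overall charge gives an oxidation state of +3 for osmium. Osmium is a group-8 element; Os(III) is therefore d⁵. A 5d ion has a large Δₒ and is invariably low-spin. The d⁵ configuration leaves the e_g set evenly filled (or empty) — no strong Jahn–Teller driving force.
[Co(CN)₅(NO₂)]⁴−: Summing ligand charges against the −4 overall charge gives an oxidation state of +2 for cobalt. Co sits in group 9, so the d-electron count is 9 − 2 = 7. Cyanide and nitro (N-bound nitrite) are strong-field ligands (high in the spectrochemical series) for a first-row metal, so the complex is low-spin. The t₂g⁶e_g¹ (low-spin) configuration has an unevenly filled e_g set; the Jahn–Teller theorem predicts a tetragonal distortion (typically axial elongation) to lift the degeneracy.

[Co(CN)₅(NO₂)]⁴−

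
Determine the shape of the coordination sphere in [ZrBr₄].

tetrahedral

Ligand charges: each bromide is −1. With an overall charge of 0 the zirconium centre must be in the +4 oxidation state.
Zirconium is a group-4 element; Zr(IV) is therefore d⁰.
Coordination number: 4.
A d⁰ ion has no crystal-field stabilisation preference between square planar and tetrahedral, so four ligands adopt the sterically favoured tetrahedral geometry.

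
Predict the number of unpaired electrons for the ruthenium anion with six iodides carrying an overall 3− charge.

1 unpaired electron

Summing ligand charges against the −3 overall charge gives an oxidation state of +3 for ruthenium.
Group 8 minus oxidation state 3 gives a d⁵ configuration.
The spin state decides the count: a 4d ion has a large Δₒ and is invariably low-spin.
An octahedral low-spin d⁵ ion is t₂g⁵e_g⁰, giving 1 unpaired electron.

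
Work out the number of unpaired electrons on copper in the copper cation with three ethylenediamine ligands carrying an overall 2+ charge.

Summing ligand charges against the +2 overall charge gives an oxidation state of +2 for copper.
Copper is a group-11 element; Cu(II) is therefore d⁹.
Counting donor atoms: 3×ethylenediamine (bidentate) → 6 donors. Coordination number = 6.
In an octahedral field the d⁹ configuration is t₂g⁶e_g³ (only one arrangement possible), giving 1 unpaired electron.

1 unpaired electron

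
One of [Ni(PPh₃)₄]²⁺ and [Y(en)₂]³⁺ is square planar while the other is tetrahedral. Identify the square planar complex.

[Ni(PPh₃)₄]²⁺

For [Ni(PPh₃)₄]²⁺: Triphenylphosphine is neutral; balancing the +2 overall charge requires Ni(II). Group 10 minus oxidation state 2 gives a d⁸ configuration. Triphenylphosphine is a strong-field ligand (high in the spectrochemical series). A 3d d⁸ ion with strong-field ligands gains enough CFSE to favour square planar over tetrahedral. → square planar.
For [Y(en)₂]³⁺: Ethylenediamine is neutral; balancing the +3 overall charge requires Y(III). Yttrium is a group-3 element; Y(III) is therefore d⁰. A d⁰ ion has no crystal-field stabilisation preference between square planar and tetrahedral, so four ligands adopt the sterically favoured tetrahedral geometry. → tetrahedral.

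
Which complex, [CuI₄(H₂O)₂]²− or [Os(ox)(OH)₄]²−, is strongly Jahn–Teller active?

[CuI₄(H₂O)₂]²−: Summing ligand charges against the −2 overall charge gives an oxidation state of +2 for copper. Cu sits in group 11, so the d-electron count is 11 − 2 = 9. The t₂g⁶e_g³ configuration has an unevenly filled e_g set; the Jahn–Teller theorem predicts a tetragonal distortion (typically axial elongation) to lift the degeneracy.
[Os(ox)(OH)₄]²−: Ligand charges: each oxalate is −2; each hydroxide is −1. With an overall charge of −2 the osmium centre must be in the +4 oxidation state. Osmium is a group-8 element; Os(IV) is therefore d⁴. A 5d ion has a large Δₒ and is invariably low-spin. The d⁴ configuration leaves the e_g set evenly filled (or empty) — no strong Jahn–Teller driving force.

[CuI₄(H₂O)₂]²−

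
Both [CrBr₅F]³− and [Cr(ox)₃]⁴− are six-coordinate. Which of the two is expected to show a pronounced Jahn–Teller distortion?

[Cr(ox)₃]⁴−

[CrBr₅F]³−: Ligand charges: each bromide is −1; each fluoride is −1. With an overall charge of −3 the chromium centre must be in the +3 oxidation state. Cr sits in group 6, so the d-electron count is 6 − 3 = 3. The d³ configuration leaves the e_g set evenly filled (or empty) — no strong Jahn–Teller driving force.
[Cr(ox)₃]⁴−: Ligand charges: each oxalate is −2. With an overall charge of −4 the chromium centre must be in the +2 oxidation state. Group 6 minus oxidation state 2 gives a d⁴ configuration. Oxalate is a weak-field ligand for a first-row metal, so the complex is high-spin. The t₂g³e_g¹ (high-spin) configuration has an unevenly filled e_g set; the Jahn–Teller theorem predicts a tetragonal distortion (typically axial elongation) to lift the degeneracy.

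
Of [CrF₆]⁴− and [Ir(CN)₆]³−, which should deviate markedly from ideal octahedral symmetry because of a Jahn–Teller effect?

[CrF₆]⁴−: Each fluoride is −1; balancing the −4 overall charge requires Cr(II). Group 6 minus oxidation state 2 gives a d⁴ configuration. Fluoride is a weak-field ligand for a first-row metal, so the complex is high-spin. The t₂g³e_g¹ (high-spin) configuration has an unevenly filled e_g set; the Jahn–Teller theorem predicts a tetragonal distortion (typically axial elongation) to lift the degeneracy.
[Ir(CN)₆]³−: Summing ligand charges against the −3 overall charge gives an oxidation state of +3 for iridium. Group 9 minus oxidation state 3 gives a d⁶ configuration. A 5d ion has a large Δₒ and is invariably low-spin. The d⁶ configuration leaves the e_g set evenly filled (or empty) — no strong Jahn–Teller driving force.

[CrF₆]⁴−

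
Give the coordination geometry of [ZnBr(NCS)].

linear

Summing ligand charges against the 0 overall charge gives an oxidation state of +2 for zinc.
Group 12 minus oxidation state 2 gives a d¹⁰ configuration.
With 2 monodentate ligands the coordination number is 2.
A d¹⁰ ion with only two ligands adopts a linear arrangement (sp hybridisation; no CFSE preference).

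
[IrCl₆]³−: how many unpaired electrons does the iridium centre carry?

Each chloride is −1; balancing the −3 overall charge requires Ir(III).
Group 9 minus oxidation state 3 gives a d⁶ configuration.
The spin state decides the count: a 5d ion has a large Δₒ and is invariably low-spin.
An octahedral low-spin d⁶ ion is t₂g⁶e_g⁰, giving 0 unpaired electrons.

0 unpaired electrons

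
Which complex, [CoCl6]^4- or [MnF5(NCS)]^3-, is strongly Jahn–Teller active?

[CoCl6]^4-: Summing ligand charges against the −4 overall charge gives an oxidation state of +2 for cobalt. Cobalt is a group-9 element; Co(II) is therefore d⁷. Chloride is a weak-field ligand for a first-row metal, so the complex is high-spin. The d⁷ configuration leaves the e_g set evenly filled (or empty) — no strong Jahn–Teller driving force.
[MnF5(NCS)]^3-: Summing ligand charges against the −3 overall charge gives an oxidation state of +3 for manganese. Group 7 minus oxidation state 3 gives a d⁴ configuration. Fluoride and isothiocyanate are weak-field ligands for a first-row metal, so the complex is high-spin. The t₂g³e_g¹ (high-spin) configuration has an unevenly filled e_g set; the Jahn–Teller theorem predicts a tetragonal distortion (typically axial elongation) to lift the degeneracy.

[MnF5(NCS)]^3-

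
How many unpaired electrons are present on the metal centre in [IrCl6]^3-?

0 unpaired electrons

Summing ligand charges against the −3 overall charge gives an oxidation state of +3 for iridium.
Iridium is a group-9 element; Ir(III) is therefore d⁶.
The spin state decides the count: a 5d ion has a large Δₒ and is invariably low-spin.
An octahedral low-spin d⁶ ion is t₂g⁶e_g⁰, giving 0 unpaired electrons.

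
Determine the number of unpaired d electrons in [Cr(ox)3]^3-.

3

Ligand charges: each oxalate is −2. With an overall charge of −3 the chromium centre must be in the +3 oxidation state.
Cr sits in group 6, so the d-electron count is 6 − 3 = 3.
Counting donor atoms: 3×oxalate (bidentate) → 6 donors. Coordination number = 6.
In an octahedral field the d³ configuration is t₂g³e_g⁰ (only one arrangement possible), giving 3 unpaired electrons.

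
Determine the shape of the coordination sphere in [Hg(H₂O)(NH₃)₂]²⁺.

trigonal planar

Water is neutral; ammonia is neutral; balancing the +2 overall charge requires Hg(II).
Mercury is a group-12 element; Hg(II) is therefore d¹⁰.
With 3 monodentate ligands the coordination number is 3.
Three ligands around a d¹⁰ centre minimise repulsion in a trigonal-planar arrangement.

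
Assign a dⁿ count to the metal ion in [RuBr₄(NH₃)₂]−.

Each bromide is −1; ammonia is neutral; balancing the −1 overall charge requires Ru(III).
Ruthenium is a group-8 element; Ru(III) is therefore d⁵.

d⁵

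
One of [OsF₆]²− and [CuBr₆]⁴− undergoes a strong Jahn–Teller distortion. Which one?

[CuBr₆]⁴−

[OsF₆]²−: Each fluoride is −1; balancing the −2 overall charge requires Os(IV). Osmium is a group-8 element; Os(IV) is therefore d⁴. A 5d ion has a large Δₒ and is invariably low-spin. The d⁴ configuration leaves the e_g set evenly filled (or empty) — no strong Jahn–Teller driving force.
[CuBr₆]⁴−: Each bromide is −1; balancing the −4 overall charge requires Cu(II). Cu sits in group 11, so the d-electron count is 11 − 2 = 9. The t₂g⁶e_g³ configuration has an unevenly filled e_g set; the Jahn–Teller theorem predicts a tetragonal distortion (typically axial elongation) to lift the degeneracy.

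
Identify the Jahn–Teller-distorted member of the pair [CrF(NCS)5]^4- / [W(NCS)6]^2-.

[CrF(NCS)5]^4-: Each fluoride is −1; each isothiocyanate is −1; balancing the −4 overall charge requires Cr(II). Group 6 minus oxidation state 2 gives a d⁴ configuration. Fluoride and isothiocyanate are weak-field ligands for a first-row metal, so the complex is high-spin. The t₂g³e_g¹ (high-spin) configuration has an unevenly filled e_g set; the Jahn–Teller theorem predicts a tetragonal distortion (typically axial elongation) to lift the degeneracy.
[W(NCS)6]^2-: Ligand charges: each isothiocyanate is −1. With an overall charge of −2 the tungsten centre must be in the +4 oxidation state. Tungsten is a group-6 element; W(IV) is therefore d². The d² configuration leaves the e_g set evenly filled (or empty) — no strong Jahn–Teller driving force.

[CrF(NCS)5]^4-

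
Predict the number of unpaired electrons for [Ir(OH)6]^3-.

Ligand charges: each hydroxide is −1. With an overall charge of −3 the iridium centre must be in the +3 oxidation state.
Group 9 minus oxidation state 3 gives a d⁶ configuration.
The spin state decides the count: a 5d ion has a large Δₒ and is invariably low-spin.
An octahedral low-spin d⁶ ion is t₂g⁶e_g⁰, giving 0 unpaired electrons.

0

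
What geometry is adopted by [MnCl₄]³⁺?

tetrahedral

Ligand charges: each chloride is −1. With an overall charge of +3 the manganese centre must be in the +7 oxidation state.
Group 7 minus oxidation state 7 gives a d⁰ configuration.
With 4 monodentate ligands the coordination number is 4.
A d⁰ ion has no crystal-field stabilisation preference between square planar and tetrahedral, so four ligands adopt the sterically favoured tetrahedral geometry.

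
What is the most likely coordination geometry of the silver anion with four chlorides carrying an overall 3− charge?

Summing ligand charges against the −3 overall charge gives an oxidation state of +1 for silver.
Ag sits in group 11, so the d-electron count is 11 − 1 = 10.
With 4 monodentate ligands the coordination number is 4.
A d¹⁰ ion has no crystal-field stabilisation preference between square planar and tetrahedral, so four ligands adopt the sterically favoured tetrahedral geometry.

tetrahedral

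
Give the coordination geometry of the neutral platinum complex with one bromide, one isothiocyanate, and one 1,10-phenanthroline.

square planar

Ligand charges: each bromide is −1; each isothiocyanate is −1; 1,10-phenanthroline is neutral. With an overall charge of 0 the platinum centre must be in the +2 oxidation state.
Platinum is a group-10 element; Pt(II) is therefore d⁸.
Counting donor atoms: 1×bromide (monodentate) → 1 donor; 1×isothiocyanate (monodentate) → 1 donor; 1×1,10-phenanthroline (bidentate) → 2 donors. Coordination number = 4.
A 5d d⁸ ion has a large crystal-field splitting; square planar leaves the high-energy d_{x²−y²} orbital empty and maximises CFSE.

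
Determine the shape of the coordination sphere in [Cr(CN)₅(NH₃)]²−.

Ligand charges: each cyanide is −1; ammonia is neutral. With an overall charge of −2 the chromium centre must be in the +3 oxidation state.
Chromium is a group-6 element; Cr(III) is therefore d³.
Coordination number: 6.
Six donors around a single metal centre give an octahedral coordination sphere.

octahedral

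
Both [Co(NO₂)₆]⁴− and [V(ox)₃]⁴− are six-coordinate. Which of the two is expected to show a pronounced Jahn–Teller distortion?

[Co(NO₂)₆]⁴−: Summing ligand charges against the −4 overall charge gives an oxidation state of +2 for cobalt. Co sits in group 9, so the d-electron count is 9 − 2 = 7. Nitro (N-bound nitrite) is a strong-field ligand (high in the spectrochemical series) for a first-row metal, so the complex is low-spin. The t₂g⁶e_g¹ (low-spin) configuration has an unevenly filled e_g set; the Jahn–Teller theorem predicts a tetragonal distortion (typically axial elongation) to lift the degeneracy.
[V(ox)₃]⁴−: Summing ligand charges against the −4 overall charge gives an oxidation state of +2 for vanadium. Group 5 minus oxidation state 2 gives a d³ configuration. The d³ configuration leaves the e_g set evenly filled (or empty) — no strong Jahn–Teller driving force.

[Co(NO₂)₆]⁴−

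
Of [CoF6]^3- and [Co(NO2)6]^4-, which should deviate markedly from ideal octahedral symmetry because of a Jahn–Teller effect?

[Co(NO2)6]^4-

[CoF6]^3-: Summing ligand charges against the −3 overall charge gives an oxidation state of +3 for cobalt. Group 9 minus oxidation state 3 gives a d⁶ configuration. Fluoride is the one ligand weak enough to leave Co(III) high-spin — [CoF₆]³⁻ is the classic exception. The d⁶ configuration leaves the e_g set evenly filled (or empty) — no strong Jahn–Teller driving force.
[Co(NO2)6]^4-: Each nitro (N-bound nitrite) is −1; balancing the −4 overall charge requires Co(II). Group 9 minus oxidation state 2 gives a d⁷ configuration. Nitro (N-bound nitrite) is a strong-field ligand (high in the spectrochemical series) for a first-row metal, so the complex is low-spin. The t₂g⁶e_g¹ (low-spin) configuration has an unevenly filled e_g set; the Jahn–Teller theorem predicts a tetragonal distortion (typically axial elongation) to lift the degeneracy.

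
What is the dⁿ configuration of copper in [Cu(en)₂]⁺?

d10

Summing ligand charges against the +1 overall charge gives an oxidation state of +1 for copper.
Copper is a group-11 element; Cu(I) is therefore d¹⁰.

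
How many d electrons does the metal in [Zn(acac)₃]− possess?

Ligand charges: each acetylacetonate is −1. With an overall charge of −1 the zinc centre must be in the +2 oxidation state.
Zn sits in group 12, so the d-electron count is 12 − 2 = 10.

d¹⁰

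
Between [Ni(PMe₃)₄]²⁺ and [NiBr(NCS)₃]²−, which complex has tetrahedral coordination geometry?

[NiBr(NCS)₃]²−

For [Ni(PMe₃)₄]²⁺: Trimethylphosphine is neutral; balancing the +2 overall charge requires Ni(II). Ni sits in group 10, so the d-electron count is 10 − 2 = 8. Trimethylphosphine is a strong-field ligand (high in the spectrochemical series). A 3d d⁸ ion with strong-field ligands gains enough CFSE to favour square planar over tetrahedral. → square planar.
For [NiBr(NCS)₃]²−: Ligand charges: each bromide is −1; each isothiocyanate is −1. With an overall charge of −2 the nickel centre must be in the +2 oxidation state. Ni sits in group 10, so the d-electron count is 10 − 2 = 8. Bromide and isothiocyanate are weak-field ligands. With weak-field ligands the CFSE gain from square planar is small, so a 3d d⁸ ion takes the sterically preferred tetrahedral geometry. → tetrahedral.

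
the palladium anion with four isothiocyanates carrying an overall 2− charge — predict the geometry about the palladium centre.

square planar

Ligand charges: each isothiocyanate is −1. With an overall charge of −2 the palladium centre must be in the +2 oxidation state.
Group 10 minus oxidation state 2 gives a d⁸ configuration.
Coordination number: 4.
A 4d d⁸ ion has a large crystal-field splitting; square planar leaves the high-energy d_{x²−y²} orbital empty and maximises CFSE.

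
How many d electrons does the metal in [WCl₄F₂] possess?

d⁰

Ligand charges: each chloride is −1; each fluoride is −1. With an overall charge of 0 the tungsten centre must be in the +6 oxidation state.
Tungsten is a group-6 element; W(VI) is therefore d⁰.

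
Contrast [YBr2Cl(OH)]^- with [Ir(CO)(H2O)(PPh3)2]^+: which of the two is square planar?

For [YBr2Cl(OH)]^-: Ligand charges: each bromide is −1; each chloride is −1; each hydroxide is −1. With an overall charge of −1 the yttrium centre must be in the +3 oxidation state. Yttrium is a group-3 element; Y(III) is therefore d⁰. A d⁰ ion has no crystal-field stabilisation preference between square planar and tetrahedral, so four ligands adopt the sterically favoured tetrahedral geometry. → tetrahedral.
For [Ir(CO)(H2O)(PPh3)2]^+: Ligand charges: carbonyl is neutral; water is neutral; triphenylphosphine is neutral. With an overall charge of +1 the iridium centre must be in the +1 oxidation state. Ir sits in group 9, so the d-electron count is 9 − 1 = 8. A 5d d⁸ ion has a large crystal-field splitting; square planar leaves the high-energy d_{x²−y²} orbital empty and maximises CFSE. → square planar.

[Ir(CO)(H2O)(PPh3)2]^+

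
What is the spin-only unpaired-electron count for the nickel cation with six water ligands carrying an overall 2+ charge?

2

Ligand charges: water is neutral. With an overall charge of +2 the nickel centre must be in the +2 oxidation state.
Group 10 minus oxidation state 2 gives a d⁸ configuration.
In an octahedral field the d⁸ configuration is t₂g⁶e_g² (only one arrangement possible), giving 2 unpaired electrons.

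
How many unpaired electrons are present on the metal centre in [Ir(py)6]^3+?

0 unpaired electrons

Pyridine is neutral; balancing the +3 overall charge requires Ir(III).
Iridium is a group-9 element; Ir(III) is therefore d⁶.
The spin state decides the count: a 5d ion has a large Δₒ and is invariably low-spin.
An octahedral low-spin d⁶ ion is t₂g⁶e_g⁰, giving 0 unpaired electrons.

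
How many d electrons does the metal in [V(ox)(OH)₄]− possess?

d⁰

Each oxalate is −2; each hydroxide is −1; balancing the −1 overall charge requires V(V).
Group 5 minus oxidation state 5 gives a d⁰ configuration.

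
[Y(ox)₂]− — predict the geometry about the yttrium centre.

Each oxalate is −2; balancing the −1 overall charge requires Y(III).
Group 3 minus oxidation state 3 gives a d⁰ configuration.
Counting donor atoms: 2×oxalate (bidentate) → 4 donors. Coordination number = 4.
A d⁰ ion has no crystal-field stabilisation preference between square planar and tetrahedral, so four ligands adopt the sterically favoured tetrahedral geometry.

tetrahedral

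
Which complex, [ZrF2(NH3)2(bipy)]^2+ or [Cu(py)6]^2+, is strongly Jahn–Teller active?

[ZrF2(NH3)2(bipy)]^2+: Each fluoride is −1; ammonia is neutral; 2,2′-bipyridine is neutral; balancing the +2 overall charge requires Zr(IV). Zr sits in group 4, so the d-electron count is 4 − 4 = 0. The d⁰ configuration leaves the e_g set evenly filled (or empty) — no strong Jahn–Teller driving force.
[Cu(py)6]^2+: Ligand charges: pyridine is neutral. With an overall charge of +2 the copper centre must be in the +2 oxidation state. Group 11 minus oxidation state 2 gives a d⁹ configuration. The t₂g⁶e_g³ configuration has an unevenly filled e_g set; the Jahn–Teller theorem predicts a tetragonal distortion (typically axial elongation) to lift the degeneracy.

[Cu(py)6]^2+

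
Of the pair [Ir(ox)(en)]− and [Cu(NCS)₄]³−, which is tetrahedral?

For [Ir(ox)(en)]−: Ligand charges: each oxalate is −2; ethylenediamine is neutral. With an overall charge of −1 the iridium centre must be in the +1 oxidation state. Ir sits in group 9, so the d-electron count is 9 − 1 = 8. A 5d d⁸ ion has a large crystal-field splitting; square planar leaves the high-energy d_{x²−y²} orbital empty and maximises CFSE. → square planar.
For [Cu(NCS)₄]³−: Ligand charges: each isothiocyanate is −1. With an overall charge of −3 the copper centre must be in the +1 oxidation state. Cu sits in group 11, so the d-electron count is 11 − 1 = 10. A d¹⁰ ion has no crystal-field stabilisation preference between square planar and tetrahedral, so four ligands adopt the sterically favoured tetrahedral geometry. → tetrahedral.

[Cu(NCS)₄]³−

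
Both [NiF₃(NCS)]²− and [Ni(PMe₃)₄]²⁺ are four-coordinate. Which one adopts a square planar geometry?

[Ni(PMe₃)₄]²⁺

For [NiF₃(NCS)]²−: Ligand charges: each fluoride is −1; each isothiocyanate is −1. With an overall charge of −2 the nickel centre must be in the +2 oxidation state. Group 10 minus oxidation state 2 gives a d⁸ configuration. Fluoride and isothiocyanate are weak-field ligands. With weak-field ligands the CFSE gain from square planar is small, so a 3d d⁸ ion takes the sterically preferred tetrahedral geometry. → tetrahedral.
For [Ni(PMe₃)₄]²⁺: Ligand charges: trimethylphosphine is neutral. With an overall charge of +2 the nickel centre must be in the +2 oxidation state. Ni sits in group 10, so the d-electron count is 10 − 2 = 8. Trimethylphosphine is a strong-field ligand (high in the spectrochemical series). A 3d d⁸ ion with strong-field ligands gains enough CFSE to favour square planar over tetrahedral. → square planar.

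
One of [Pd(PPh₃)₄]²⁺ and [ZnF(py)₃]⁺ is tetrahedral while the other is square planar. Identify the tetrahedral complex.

[ZnF(py)₃]⁺

For [Pd(PPh₃)₄]²⁺: Ligand charges: triphenylphosphine is neutral. With an overall charge of +2 the palladium centre must be in the +2 oxidation state. Pd sits in group 10, so the d-electron count is 10 − 2 = 8. A 4d d⁸ ion has a large crystal-field splitting; square planar leaves the high-energy d_{x²−y²} orbital empty and maximises CFSE. → square planar.
For [ZnF(py)₃]⁺: Each fluoride is −1; pyridine is neutral; balancing the +1 overall charge requires Zn(II). Zinc is a group-12 element; Zn(II) is therefore d¹⁰. A d¹⁰ ion has no crystal-field stabilisation preference between square planar and tetrahedral, so four ligands adopt the sterically favoured tetrahedral geometry. → tetrahedral.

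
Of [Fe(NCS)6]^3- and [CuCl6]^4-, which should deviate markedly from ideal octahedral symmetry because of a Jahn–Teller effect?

[CuCl6]^4-

[Fe(NCS)6]^3-: Each isothiocyanate is −1; balancing the −3 overall charge requires Fe(III). Iron is a group-8 element; Fe(III) is therefore d⁵. Isothiocyanate is a weak-field ligand for a first-row metal, so the complex is high-spin. The d⁵ configuration leaves the e_g set evenly filled (or empty) — no strong Jahn–Teller driving force.
[CuCl6]^4-: Summing ligand charges against the −4 overall charge gives an oxidation state of +2 for copper. Cu sits in group 11, so the d-electron count is 11 − 2 = 9. The t₂g⁶e_g³ configuration has an unevenly filled e_g set; the Jahn–Teller theorem predicts a tetragonal distortion (typically axial elongation) to lift the degeneracy.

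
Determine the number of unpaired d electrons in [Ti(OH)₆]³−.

Ligand charges: each hydroxide is −1. With an overall charge of −3 the titanium centre must be in the +3 oxidation state.
Ti sits in group 4, so the d-electron count is 4 − 3 = 1.
In an octahedral field the d¹ configuration is t₂g¹e_g⁰ (only one arrangement possible), giving 1 unpaired electron.

1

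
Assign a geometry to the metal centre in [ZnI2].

linear

Summing ligand charges against the 0 overall charge gives an oxidation state of +2 for zinc.
Zinc is a group-12 element; Zn(II) is therefore d¹⁰.
With 2 monodentate ligands the coordination number is 2.
A d¹⁰ ion with only two ligands adopts a linear arrangement (sp hybridisation; no CFSE preference).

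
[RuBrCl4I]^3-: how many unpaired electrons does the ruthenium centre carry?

1

Summing ligand charges against the −3 overall charge gives an oxidation state of +3 for ruthenium.
Ru sits in group 8, so the d-electron count is 8 − 3 = 5.
The spin state decides the count: a 4d ion has a large Δₒ and is invariably low-spin.
An octahedral low-spin d⁵ ion is t₂g⁵e_g⁰, giving 1 unpaired electron.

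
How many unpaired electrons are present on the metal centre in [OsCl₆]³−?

1

Ligand charges: each chloride is −1. With an overall charge of −3 the osmium centre must be in the +3 oxidation state.
Group 8 minus oxidation state 3 gives a d⁵ configuration.
The spin state decides the count: a 5d ion has a large Δₒ and is invariably low-spin.
An octahedral low-spin d⁵ ion is t₂g⁵e_g⁰, giving 1 unpaired electron.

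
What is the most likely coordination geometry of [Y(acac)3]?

octahedral

Summing ligand charges against the 0 overall charge gives an oxidation state of +3 for yttrium.
Y sits in group 3, so the d-electron count is 3 − 3 = 0.
Counting donor atoms: 3×acetylacetonate (bidentate) → 6 donors. Coordination number = 6.
Six donors around a single metal centre give an octahedral coordination sphere.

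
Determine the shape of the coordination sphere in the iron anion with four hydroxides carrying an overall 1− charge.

tetrahedral

Each hydroxide is −1; balancing the −1 overall charge requires Fe(III).
Group 8 minus oxidation state 3 gives a d⁵ configuration.
Coordination number: 4.
Hydroxide is a weak-field ligand.
A high-spin d⁵ ion has zero CFSE in either geometry, so four ligands adopt the sterically favoured tetrahedral geometry.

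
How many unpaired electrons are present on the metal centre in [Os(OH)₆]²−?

Summing ligand charges against the −2 overall charge gives an oxidation state of +4 for osmium.
Osmium is a group-8 element; Os(IV) is therefore d⁴.
The spin state decides the count: a 5d ion has a large Δₒ and is invariably low-spin.
An octahedral low-spin d⁴ ion is t₂g⁴e_g⁰, giving 2 unpaired electrons.

2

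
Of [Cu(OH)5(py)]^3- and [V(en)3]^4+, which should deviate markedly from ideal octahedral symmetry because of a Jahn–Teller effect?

[Cu(OH)5(py)]^3-: Ligand charges: each hydroxide is −1; pyridine is neutral. With an overall charge of −3 the copper centre must be in the +2 oxidation state. Copper is a group-11 element; Cu(II) is therefore d⁹. The t₂g⁶e_g³ configuration has an unevenly filled e_g set; the Jahn–Teller theorem predicts a tetragonal distortion (typically axial elongation) to lift the degeneracy.
[V(en)3]^4+: Ethylenediamine is neutral; balancing the +4 overall charge requires V(IV). Vanadium is a group-5 element; V(IV) is therefore d¹. The d¹ configuration leaves the e_g set evenly filled (or empty) — no strong Jahn–Teller driving force.

[Cu(OH)5(py)]^3-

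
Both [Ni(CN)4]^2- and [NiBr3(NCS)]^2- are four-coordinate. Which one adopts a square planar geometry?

[Ni(CN)4]^2-

For [Ni(CN)4]^2-: Each cyanide is −1; balancing the −2 overall charge requires Ni(II). Ni sits in group 10, so the d-electron count is 10 − 2 = 8. Cyanide is a strong-field ligand (high in the spectrochemical series). A 3d d⁸ ion with strong-field ligands gains enough CFSE to favour square planar over tetrahedral. → square planar.
For [NiBr3(NCS)]^2-: Each bromide is −1; each isothiocyanate is −1; balancing the −2 overall charge requires Ni(II). Group 10 minus oxidation state 2 gives a d⁸ configuration. Bromide and isothiocyanate are weak-field ligands. With weak-field ligands the CFSE gain from square planar is small, so a 3d d⁸ ion takes the sterically preferred tetrahedral geometry. → tetrahedral.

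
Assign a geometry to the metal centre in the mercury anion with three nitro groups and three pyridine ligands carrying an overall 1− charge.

Each nitro (N-bound nitrite) is −1; pyridine is neutral; balancing the −1 overall charge requires Hg(II).
Mercury is a group-12 element; Hg(II) is therefore d¹⁰.
With 6 monodentate ligands the coordination number is 6.
Six donors around a single metal centre give an octahedral coordination sphere.

octahedral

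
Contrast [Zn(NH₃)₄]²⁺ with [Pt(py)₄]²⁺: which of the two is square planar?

For [Zn(NH₃)₄]²⁺: Summing ligand charges against the +2 overall charge gives an oxidation state of +2 for zinc. Zinc is a group-12 element; Zn(II) is therefore d¹⁰. A d¹⁰ ion has no crystal-field stabilisation preference between square planar and tetrahedral, so four ligands adopt the sterically favoured tetrahedral geometry. → tetrahedral.
For [Pt(py)₄]²⁺: Summing ligand charges against the +2 overall charge gives an oxidation state of +2 for platinum. Platinum is a group-10 element; Pt(II) is therefore d⁸. A 5d d⁸ ion has a large crystal-field splitting; square planar leaves the high-energy d_{x²−y²} orbital empty and maximises CFSE. → square planar.

[Pt(py)₄]²⁺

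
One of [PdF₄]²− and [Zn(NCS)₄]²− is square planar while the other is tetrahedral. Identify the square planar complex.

For [PdF₄]²−: Each fluoride is −1; balancing the −2 overall charge requires Pd(II). Palladium is a group-10 element; Pd(II) is therefore d⁸. A 4d d⁸ ion has a large crystal-field splitting; square planar leaves the high-energy d_{x²−y²} orbital empty and maximises CFSE. → square planar.
For [Zn(NCS)₄]²−: Summing ligand charges against the −2 overall charge gives an oxidation state of +2 for zinc. Zn sits in group 12, so the d-electron count is 12 − 2 = 10. A d¹⁰ ion has no crystal-field stabilisation preference between square planar and tetrahedral, so four ligands adopt the sterically favoured tetrahedral geometry. → tetrahedral.

[PdF₄]²−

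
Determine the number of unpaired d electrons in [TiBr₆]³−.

1

Ligand charges: each bromide is −1. With an overall charge of −3 the titanium centre must be in the +3 oxidation state.
Titanium is a group-4 element; Ti(III) is therefore d¹.
In an octahedral field the d¹ configuration is t₂g¹e_g⁰ (only one arrangement possible), giving 1 unpaired electron.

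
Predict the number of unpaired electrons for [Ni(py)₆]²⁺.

2 unpaired electrons

Pyridine is neutral; balancing the +2 overall charge requires Ni(II).
Group 10 minus oxidation state 2 gives a d⁸ configuration.
In an octahedral field the d⁸ configuration is t₂g⁶e_g² (only one arrangement possible), giving 2 unpaired electrons.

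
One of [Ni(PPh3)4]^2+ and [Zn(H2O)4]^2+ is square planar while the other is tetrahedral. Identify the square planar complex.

For [Ni(PPh3)4]^2+: Summing ligand charges against the +2 overall charge gives an oxidation state of +2 for nickel. Nickel is a group-10 element; Ni(II) is therefore d⁸. Triphenylphosphine is a strong-field ligand (high in the spectrochemical series). A 3d d⁸ ion with strong-field ligands gains enough CFSE to favour square planar over tetrahedral. → square planar.
For [Zn(H2O)4]^2+: Ligand charges: water is neutral. With an overall charge of +2 the zinc centre must be in the +2 oxidation state. Group 12 minus oxidation state 2 gives a d¹⁰ configuration. A d¹⁰ ion has no crystal-field stabilisation preference between square planar and tetrahedral, so four ligands adopt the sterically favoured tetrahedral geometry. → tetrahedral.

[Ni(PPh3)4]^2+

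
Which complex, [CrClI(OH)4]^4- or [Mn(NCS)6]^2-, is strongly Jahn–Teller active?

[CrClI(OH)4]^4-

[CrClI(OH)4]^4-: Summing ligand charges against the −4 overall charge gives an oxidation state of +2 for chromium. Group 6 minus oxidation state 2 gives a d⁴ configuration. Chloride, hydroxide, and iodide are weak-field ligands for a first-row metal, so the complex is high-spin. The t₂g³e_g¹ (high-spin) configuration has an unevenly filled e_g set; the Jahn–Teller theorem predicts a tetragonal distortion (typically axial elongation) to lift the degeneracy.
[Mn(NCS)6]^2-: Each isothiocyanate is −1; balancing the −2 overall charge requires Mn(IV). Mn sits in group 7, so the d-electron count is 7 − 4 = 3. The d³ configuration leaves the e_g set evenly filled (or empty) — no strong Jahn–Teller driving force.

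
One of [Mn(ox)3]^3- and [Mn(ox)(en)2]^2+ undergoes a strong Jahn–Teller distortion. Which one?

[Mn(ox)3]^3-

[Mn(ox)3]^3-: Ligand charges: each oxalate is −2. With an overall charge of −3 the manganese centre must be in the +3 oxidation state. Mn sits in group 7, so the d-electron count is 7 − 3 = 4. Oxalate is a weak-field ligand for a first-row metal, so the complex is high-spin. The t₂g³e_g¹ (high-spin) configuration has an unevenly filled e_g set; the Jahn–Teller theorem predicts a tetragonal distortion (typically axial elongation) to lift the degeneracy.
[Mn(ox)(en)2]^2+: Each oxalate is −2; ethylenediamine is neutral; balancing the +2 overall charge requires Mn(IV). Mn sits in group 7, so the d-electron count is 7 − 4 = 3. The d³ configuration leaves the e_g set evenly filled (or empty) — no strong Jahn–Teller driving force.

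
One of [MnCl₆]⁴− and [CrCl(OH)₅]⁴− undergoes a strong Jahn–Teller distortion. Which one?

[MnCl₆]⁴−: Ligand charges: each chloride is −1. With an overall charge of −4 the manganese centre must be in the +2 oxidation state. Group 7 minus oxidation state 2 gives a d⁵ configuration. Chloride is a weak-field ligand for a first-row metal, so the complex is high-spin. The d⁵ configuration leaves the e_g set evenly filled (or empty) — no strong Jahn–Teller driving force.
[CrCl(OH)₅]⁴−: Ligand charges: each chloride is −1; each hydroxide is −1. With an overall charge of −4 the chromium centre must be in the +2 oxidation state. Chromium is a group-6 element; Cr(II) is therefore d⁴. Chloride and hydroxide are weak-field ligands for a first-row metal, so the complex is high-spin. The t₂g³e_g¹ (high-spin) configuration has an unevenly filled e_g set; the Jahn–Teller theorem predicts a tetragonal distortion (typically axial elongation) to lift the degeneracy.

[CrCl(OH)₅]⁴−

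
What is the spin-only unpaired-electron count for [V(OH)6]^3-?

2 unpaired electrons

Summing ligand charges against the −3 overall charge gives an oxidation state of +3 for vanadium.
Group 5 minus oxidation state 3 gives a d² configuration.
In an octahedral field the d² configuration is t₂g²e_g⁰ (only one arrangement possible), giving 2 unpaired electrons.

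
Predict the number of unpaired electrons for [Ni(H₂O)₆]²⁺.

Summing ligand charges against the +2 overall charge gives an oxidation state of +2 for nickel.
Group 10 minus oxidation state 2 gives a d⁸ configuration.
In an octahedral field the d⁸ configuration is t₂g⁶e_g² (only one arrangement possible), giving 2 unpaired electrons.

2 unpaired electrons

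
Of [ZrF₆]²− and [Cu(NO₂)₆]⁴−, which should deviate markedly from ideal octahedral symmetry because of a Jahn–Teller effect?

[Cu(NO₂)₆]⁴−

[ZrF₆]²−: Summing ligand charges against the −2 overall charge gives an oxidation state of +4 for zirconium. Group 4 minus oxidation state 4 gives a d⁰ configuration. The d⁰ configuration leaves the e_g set evenly filled (or empty) — no strong Jahn–Teller driving force.
[Cu(NO₂)₆]⁴−: Ligand charges: each nitro (N-bound nitrite) is −1. With an overall charge of −4 the copper centre must be in the +2 oxidation state. Group 11 minus oxidation state 2 gives a d⁹ configuration. The t₂g⁶e_g³ configuration has an unevenly filled e_g set; the Jahn–Teller theorem predicts a tetragonal distortion (typically axial elongation) to lift the degeneracy.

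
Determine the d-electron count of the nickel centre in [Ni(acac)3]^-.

d⁸

Ligand charges: each acetylacetonate is −1. With an overall charge of −1 the nickel centre must be in the +2 oxidation state.
Ni sits in group 10, so the d-electron count is 10 − 2 = 8.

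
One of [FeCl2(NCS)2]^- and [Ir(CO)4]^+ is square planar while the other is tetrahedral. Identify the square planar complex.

[Ir(CO)4]^+

For [FeCl2(NCS)2]^-: Summing ligand charges against the −1 overall charge gives an oxidation state of +3 for iron. Group 8 minus oxidation state 3 gives a d⁵ configuration. A high-spin d⁵ ion has zero CFSE in either geometry, so four ligands adopt the sterically favoured tetrahedral geometry. → tetrahedral.
For [Ir(CO)4]^+: Ligand charges: carbonyl is neutral. With an overall charge of +1 the iridium centre must be in the +1 oxidation state. Ir sits in group 9, so the d-electron count is 9 − 1 = 8. A 5d d⁸ ion has a large crystal-field splitting; square planar leaves the high-energy d_{x²−y²} orbital empty and maximises CFSE. → square planar.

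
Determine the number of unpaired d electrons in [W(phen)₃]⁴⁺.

Summing ligand charges against the +4 overall charge gives an oxidation state of +4 for tungsten.
Tungsten is a group-6 element; W(IV) is therefore d².
Counting donor atoms: 3×1,10-phenanthroline (bidentate) → 6 donors. Coordination number = 6.
In an octahedral field the d² configuration is t₂g²e_g⁰ (only one arrangement possible), giving 2 unpaired electrons.

2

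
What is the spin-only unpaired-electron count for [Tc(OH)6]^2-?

Each hydroxide is −1; balancing the −2 overall charge requires Tc(IV).
Tc sits in group 7, so the d-electron count is 7 − 4 = 3.
In an octahedral field the d³ configuration is t₂g³e_g⁰ (only one arrangement possible), giving 3 unpaired electrons.

3 unpaired electrons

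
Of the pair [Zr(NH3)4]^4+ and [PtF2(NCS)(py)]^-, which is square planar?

[PtF2(NCS)(py)]^-

For [Zr(NH3)4]^4+: Summing ligand charges against the +4 overall charge gives an oxidation state of +4 for zirconium. Group 4 minus oxidation state 4 gives a d⁰ configuration. A d⁰ ion has no crystal-field stabilisation preference between square planar and tetrahedral, so four ligands adopt the sterically favoured tetrahedral geometry. → tetrahedral.
For [PtF2(NCS)(py)]^-: Each fluoride is −1; each isothiocyanate is −1; pyridine is neutral; balancing the −1 overall charge requires Pt(II). Platinum is a group-10 element; Pt(II) is therefore d⁸. A 5d d⁸ ion has a large crystal-field splitting; square planar leaves the high-energy d_{x²−y²} orbital empty and maximises CFSE. → square planar.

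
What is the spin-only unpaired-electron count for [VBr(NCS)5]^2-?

Each bromide is −1; each isothiocyanate is −1; balancing the −2 overall charge requires V(IV).
V sits in group 5, so the d-electron count is 5 − 4 = 1.
In an octahedral field the d¹ configuration is t₂g¹e_g⁰ (only one arrangement possible), giving 1 unpaired electron.

1 unpaired electron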